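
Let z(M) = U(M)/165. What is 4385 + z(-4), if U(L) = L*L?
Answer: 723541/165 ≈ 4385.1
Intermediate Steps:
U(L) = L²
z(M) = M²/165
4385 + z(-4) = 4385 + (1/165)*(-4)² = 4385 + (1/165)*16 = 4385 + 16/165 = 723541/165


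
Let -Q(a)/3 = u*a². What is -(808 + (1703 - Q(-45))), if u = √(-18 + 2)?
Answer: -2511 - 24300*I ≈ -2511.0 - 24300.0*I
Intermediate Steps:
u = 4*I (u = √(-16) = 4*I ≈ 4.0*I)
Q(a) = -12*I*a² (Q(a) = -3*4*I*a² = -12*I*a²)
-(808 + (1703 - Q(-45))) = -(808 + (1703 - (-12)*I*(-45)²)) = -(808 + (1703 - (-12)*I*2025)) = -(808 + (1703 - (-24300)*I)) = -(808 + (1703 + 24300*I)) = -(2511 + 24300*I) = -2511 - 24300*I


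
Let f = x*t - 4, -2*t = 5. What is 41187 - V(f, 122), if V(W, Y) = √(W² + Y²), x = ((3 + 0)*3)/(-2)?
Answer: 41187 - √238985/4 ≈ 41065.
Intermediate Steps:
t = -5/2 (t = -½*5 = -5/2 ≈ -2.5000)
x = -9/2 (x = (3*3)*(-½) = 9*(-½) = -9/2 ≈ -4.5000)
f = 29/4 (f = -9/2*(-5/2) - 4 = 45/4 - 4 = 29/4 ≈ 7.2500)
41187 - V(f, 122) = 41187 - √((29/4)² + 122²) = 41187 - √(841/16 + 14884) = 41187 - √(238985/16) = 41187 - √238985/4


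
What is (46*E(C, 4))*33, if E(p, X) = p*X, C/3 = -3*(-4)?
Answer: 218592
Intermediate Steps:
C = 36 (C = 3*(-3*(-4)) = 3*12 = 36)
E(p, X) = X*p
(46*E(C, 4))*33 = (46*(4*36))*33 = (46*144)*33 = 6624*33 = 218592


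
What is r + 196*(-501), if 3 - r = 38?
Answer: -98231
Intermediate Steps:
r = -35 (r = 3 - 1*38 = 3 - 38 = -35)
r + 196*(-501) = -35 + 196*(-501) = -35 - 98196 = -98231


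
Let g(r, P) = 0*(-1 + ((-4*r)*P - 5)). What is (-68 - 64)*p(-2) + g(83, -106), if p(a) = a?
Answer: 264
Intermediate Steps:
g(r, P) = 0 (g(r, P) = 0*(-1 + (-4*P*r - 5)) = 0*(-1 + (-5 - 4*P*r)) = 0*(-6 - 4*P*r) = 0)
(-68 - 64)*p(-2) + g(83, -106) = (-68 - 64)*(-2) + 0 = -132*(-2) + 0 = 264 + 0 = 264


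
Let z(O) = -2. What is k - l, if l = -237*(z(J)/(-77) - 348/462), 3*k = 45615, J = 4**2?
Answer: 165359/11 ≈ 15033.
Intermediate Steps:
J = 16
k = 15205 (k = (1/3)*45615 = 15205)
l = 1896/11 (l = -237*(-2/(-77) - 348/462) = -237*(-2*(-1/77) - 348*1/462) = -237*(2/77 - 58/77) = -237*(-8/11) = 1896/11 ≈ 172.36)
k - l = 15205 - 1*1896/11 = 15205 - 1896/11 = 165359/11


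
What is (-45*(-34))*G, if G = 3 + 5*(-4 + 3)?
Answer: -3060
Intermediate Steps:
G = -2 (G = 3 + 5*(-1) = 3 - 5 = -2)
(-45*(-34))*G = -45*(-34)*(-2) = 1530*(-2) = -3060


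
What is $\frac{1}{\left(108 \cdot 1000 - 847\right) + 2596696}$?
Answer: $\frac{1}{2703849} \approx 3.6984 \cdot 10^{-7}$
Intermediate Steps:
$\frac{1}{\left(108 \cdot 1000 - 847\right) + 2596696} = \frac{1}{\left(108000 - 847\right) + 2596696} = \frac{1}{107153 + 2596696} = \frac{1}{2703849}$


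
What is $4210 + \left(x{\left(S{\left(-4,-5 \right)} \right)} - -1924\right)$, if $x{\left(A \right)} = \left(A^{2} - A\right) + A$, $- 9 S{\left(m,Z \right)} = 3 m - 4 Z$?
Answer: $\frac{496918}{81} \approx 6134.8$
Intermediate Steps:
$S{\left(m,Z \right)} = - \frac{m}{3} + \frac{4 Z}{9}$ ($S{\left(m,Z \right)} = - \frac{3 m - 4 Z}{9} = - \frac{- 4 Z + 3 m}{9} = - \frac{m}{3} + \frac{4 Z}{9}$)
$x{\left(A \right)} = A^{2}$
$4210 + \left(x{\left(S{\left(-4,-5 \right)} \right)} - -1924\right) = 4210 + \left(\left(\left(- \frac{1}{3}\right) \left(-4\right) + \frac{4}{9} \left(-5\right)\right)^{2} - -1924\right) = 4210 + \left(\left(\frac{4}{3} - \frac{20}{9}\right)^{2} + 1924\right) = 4210 + \left(\left(- \frac{8}{9}\right)^{2} + 1924\right) = 4210 + \left(\frac{64}{81} + 1924\right) = 4210 + \frac{155908}{81} = \frac{496918}{81}$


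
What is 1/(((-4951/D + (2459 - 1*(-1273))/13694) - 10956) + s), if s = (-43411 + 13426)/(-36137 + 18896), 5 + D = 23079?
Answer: -907955185466/9945925302218397 ≈ -9.1289e-5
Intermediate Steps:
D = 23074 (D = -5 + 23079 = 23074)
s = 9995/5747 (s = -29985/(-17241) = -29985*(-1/17241) = 9995/5747 ≈ 1.7392)
1/(((-4951/D + (2459 - 1*(-1273))/13694) - 10956) + s) = 1/(((-4951/23074 + (2459 - 1*(-1273))/13694) - 10956) + 9995/5747) = 1/(((-4951*1/23074 + (2459 + 1273)*(1/13694)) - 10956) + 9995/5747) = 1/(((-4951/23074 + 3732*(1/13694)) - 10956) + 9995/5747) = 1/(((-4951/23074 + 1866/6847) - 10956) + 9995/5747) = 1/((9156587/157987678 - 10956) + 9995/5747) = 1/(-1730903843581/157987678 + 9995/5747) = 1/(-9945925302218397/907955185466) = -907955185466/9945925302218397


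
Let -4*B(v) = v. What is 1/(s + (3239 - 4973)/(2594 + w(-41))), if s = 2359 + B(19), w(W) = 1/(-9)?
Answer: 93380/219777441 ≈ 0.00042488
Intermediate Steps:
w(W) = -⅑
B(v) = -v/4
s = 9417/4 (s = 2359 - ¼*19 = 2359 - 19/4 = 9417/4 ≈ 2354.3)
1/(s + (3239 - 4973)/(2594 + w(-41))) = 1/(9417/4 + (3239 - 4973)/(2594 - ⅑)) = 1/(9417/4 - 1734/23345/9) = 1/(9417/4 - 1734*9/23345) = 1/(9417/4 - 15606/23345) = 1/(219777441/93380) = 93380/219777441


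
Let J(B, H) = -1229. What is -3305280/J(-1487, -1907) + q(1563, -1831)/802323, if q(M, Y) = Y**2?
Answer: 2656022462909/986054967 ≈ 2693.6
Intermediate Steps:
-3305280/J(-1487, -1907) + q(1563, -1831)/802323 = -3305280/(-1229) + (-1831)**2/802323 = -3305280*(-1/1229) + 3352561*(1/802323) = 3305280/1229 + 3352561/802323 = 2656022462909/986054967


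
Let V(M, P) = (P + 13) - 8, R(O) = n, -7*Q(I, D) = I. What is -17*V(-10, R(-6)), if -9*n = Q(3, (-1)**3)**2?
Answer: -4148/49 ≈ -84.653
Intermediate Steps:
Q(I, D) = -I/7
n = -1/49 (n = -(-1/7*3)**2/9 = -(-3/7)**2/9 = -1/9*9/49 = -1/49 ≈ -0.020408)
R(O) = -1/49
V(M, P) = 5 + P (V(M, P) = (13 + P) - 8 = 5 + P)
-17*V(-10, R(-6)) = -17*(5 - 1/49) = -17*244/49 = -4148/49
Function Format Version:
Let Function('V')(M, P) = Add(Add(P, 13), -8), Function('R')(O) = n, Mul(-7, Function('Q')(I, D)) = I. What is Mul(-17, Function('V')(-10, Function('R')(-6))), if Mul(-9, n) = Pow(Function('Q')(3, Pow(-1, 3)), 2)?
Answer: Rational(-4148, 49) ≈ -84.653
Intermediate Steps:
Function('Q')(I, D) = Mul(Rational(-1, 7), I)
n = Rational(-1, 49) (n = Mul(Rational(-1, 9), Pow(Mul(Rational(-1, 7), 3), 2)) = Mul(Rational(-1, 9), Pow(Rational(-3, 7), 2)) = Mul(Rational(-1, 9), Rational(9, 49)) = Rational(-1, 49) ≈ -0.020408)
Function('R')(O) = Rational(-1, 49)
Function('V')(M, P) = Add(5, P) (Function('V')(M, P) = Add(Add(13, P), -8) = Add(5, P))
Mul(-17, Function('V')(-10, Function('R')(-6))) = Mul(-17, Add(5, Rational(-1, 49))) = Mul(-17, Rational(244, 49)) = Rational(-4148, 49)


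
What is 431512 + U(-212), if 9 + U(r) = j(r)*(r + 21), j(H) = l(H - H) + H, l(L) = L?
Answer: 471995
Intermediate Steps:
j(H) = H (j(H) = (H - H) + H = 0 + H = H)
U(r) = -9 + r*(21 + r) (U(r) = -9 + r*(r + 21) = -9 + r*(21 + r))
431512 + U(-212) = 431512 + (-9 + (-212)² + 21*(-212)) = 431512 + (-9 + 44944 - 4452) = 431512 + 40483 = 471995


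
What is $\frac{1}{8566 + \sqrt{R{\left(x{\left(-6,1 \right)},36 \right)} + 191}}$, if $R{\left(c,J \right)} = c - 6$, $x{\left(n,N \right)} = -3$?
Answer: $\frac{4283}{36688087} - \frac{\sqrt{182}}{73376174} \approx 0.00011656$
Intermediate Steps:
$R{\left(c,J \right)} = -6 + c$ ($R{\left(c,J \right)} = c - 6 = -6 + c$)
$\frac{1}{8566 + \sqrt{R{\left(x{\left(-6,1 \right)},36 \right)} + 191}} = \frac{1}{8566 + \sqrt{\left(-6 - 3\right) + 191}} = \frac{1}{8566 + \sqrt{-9 + 191}} = \frac{1}{8566 + \sqrt{182}}$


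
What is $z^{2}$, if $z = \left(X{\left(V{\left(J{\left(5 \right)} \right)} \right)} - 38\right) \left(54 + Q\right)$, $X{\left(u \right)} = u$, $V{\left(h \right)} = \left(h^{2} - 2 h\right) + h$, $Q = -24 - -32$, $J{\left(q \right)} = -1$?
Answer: $4981824$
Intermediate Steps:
$Q = 8$ ($Q = -24 + 32 = 8$)
$V{\left(h \right)} = h^{2} - h$
$z = -2232$ ($z = \left(- (-1 - 1) - 38\right) \left(54 + 8\right) = \left(\left(-1\right) \left(-2\right) - 38\right) 62 = \left(2 - 38\right) 62 = \left(-36\right) 62 = -2232$)
$z^{2} = \left(-2232\right)^{2} = 4981824$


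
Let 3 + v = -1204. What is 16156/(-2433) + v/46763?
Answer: -758439659/113774379 ≈ -6.6662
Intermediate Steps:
v = -1207 (v = -3 - 1204 = -1207)
16156/(-2433) + v/46763 = 16156/(-2433) - 1207/46763 = 16156*(-1/2433) - 1207*1/46763 = -16156/2433 - 1207/46763 = -758439659/113774379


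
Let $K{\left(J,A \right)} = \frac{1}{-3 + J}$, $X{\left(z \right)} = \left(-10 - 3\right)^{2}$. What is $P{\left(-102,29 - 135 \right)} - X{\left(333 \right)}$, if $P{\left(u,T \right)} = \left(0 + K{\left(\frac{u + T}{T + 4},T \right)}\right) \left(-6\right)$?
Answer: $- \frac{7975}{49} \approx -162.76$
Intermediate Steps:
$X{\left(z \right)} = 169$ ($X{\left(z \right)} = \left(-13\right)^{2} = 169$)
$P{\left(u,T \right)} = - \frac{6}{-3 + \frac{T + u}{4 + T}}$ ($P{\left(u,T \right)} = \left(0 + \frac{1}{-3 + \frac{u + T}{T + 4}}\right) \left(-6\right) = \left(0 + \frac{1}{-3 + \frac{T + u}{4 + T}}\right) \left(-6\right) = \frac{1}{-3 + \frac{T + u}{4 + T}} \left(-6\right) = - \frac{6}{-3 + \frac{T + u}{4 + T}}$)
$P{\left(-102,29 - 135 \right)} - X{\left(333 \right)} = \frac{6 \left(4 + \left(29 - 135\right)\right)}{12 - -102 + 2 \left(29 - 135\right)} - 169 = \frac{6 \left(4 + \left(29 - 135\right)\right)}{12 + 102 + 2 \left(29 - 135\right)} - 169 = \frac{6 \left(4 - 106\right)}{12 + 102 + 2 \left(-106\right)} - 169 = 6 \frac{1}{12 + 102 - 212} \left(-102\right) - 169 = 6 \frac{1}{-98} \left(-102\right) - 169 = 6 \left(- \frac{1}{98}\right) \left(-102\right) - 169 = \frac{306}{49} - 169 = - \frac{7975}{49}$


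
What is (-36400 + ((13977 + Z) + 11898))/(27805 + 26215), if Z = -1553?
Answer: -6039/27010 ≈ -0.22358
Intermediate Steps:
(-36400 + ((13977 + Z) + 11898))/(27805 + 26215) = (-36400 + ((13977 - 1553) + 11898))/(27805 + 26215) = (-36400 + (12424 + 11898))/54020 = (-36400 + 24322)*(1/54020) = -12078*1/54020 = -6039/27010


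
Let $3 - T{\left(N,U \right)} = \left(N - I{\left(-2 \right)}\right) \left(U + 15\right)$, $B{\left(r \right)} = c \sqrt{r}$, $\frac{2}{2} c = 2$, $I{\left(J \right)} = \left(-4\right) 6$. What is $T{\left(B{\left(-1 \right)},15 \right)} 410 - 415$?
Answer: $-294385 - 24600 i \approx -2.9439 \cdot 10^{5} - 24600.0 i$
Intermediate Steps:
$I{\left(J \right)} = -24$
$c = 2$
$B{\left(r \right)} = 2 \sqrt{r}$
$T{\left(N,U \right)} = 3 - \left(15 + U\right) \left(24 + N\right)$ ($T{\left(N,U \right)} = 3 - \left(N - -24\right) \left(U + 15\right) = 3 - \left(N + 24\right) \left(15 + U\right) = 3 - \left(24 + N\right) \left(15 + U\right) = 3 - \left(15 + U\right) \left(24 + N\right)$)
$T{\left(B{\left(-1 \right)},15 \right)} 410 - 415 = \left(-357 - 360 - 15 \cdot 2 \sqrt{-1} - 2 \sqrt{-1} \cdot 15\right) 410 - 415 = \left(-357 - 360 - 15 \cdot 2 i - 2 i 15\right) 410 - 415 = \left(-357 - 360 - 30 i - 30 i\right) 410 - 415 = \left(-717 - 60 i\right) 410 - 415 = \left(-293970 - 24600 i\right) - 415 = -294385 - 24600 i$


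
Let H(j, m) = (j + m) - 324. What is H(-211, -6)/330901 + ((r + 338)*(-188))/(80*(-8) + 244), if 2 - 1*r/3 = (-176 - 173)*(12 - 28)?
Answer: -255182963135/32759199 ≈ -7789.7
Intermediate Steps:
r = -16746 (r = 6 - 3*(-176 - 173)*(12 - 28) = 6 - (-1047)*(-16) = 6 - 3*5584 = 6 - 16752 = -16746)
H(j, m) = -324 + j + m
H(-211, -6)/330901 + ((r + 338)*(-188))/(80*(-8) + 244) = (-324 - 211 - 6)/330901 + ((-16746 + 338)*(-188))/(80*(-8) + 244) = -541*1/330901 + (-16408*(-188))/(-640 + 244) = -541/330901 + 3084704/(-396) = -541/330901 + 3084704*(-1/396) = -541/330901 - 771176/99 = -255182963135/32759199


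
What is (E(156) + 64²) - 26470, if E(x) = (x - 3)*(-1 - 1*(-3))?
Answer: -22068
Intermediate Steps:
E(x) = -6 + 2*x (E(x) = (-3 + x)*(-1 + 3) = (-3 + x)*2 = -6 + 2*x)
(E(156) + 64²) - 26470 = ((-6 + 2*156) + 64²) - 26470 = ((-6 + 312) + 4096) - 26470 = (306 + 4096) - 26470 = 4402 - 26470 = -22068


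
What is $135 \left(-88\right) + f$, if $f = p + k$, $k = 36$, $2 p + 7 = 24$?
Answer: $- \frac{23671}{2} \approx -11836.0$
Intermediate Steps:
$p = \frac{17}{2}$ ($p = - \frac{7}{2} + \frac{1}{2} \cdot 24 = - \frac{7}{2} + 12 = \frac{17}{2} \approx 8.5$)
$f = \frac{89}{2}$ ($f = \frac{17}{2} + 36 = \frac{89}{2} \approx 44.5$)
$135 \left(-88\right) + f = 135 \left(-88\right) + \frac{89}{2} = -11880 + \frac{89}{2} = - \frac{23671}{2}$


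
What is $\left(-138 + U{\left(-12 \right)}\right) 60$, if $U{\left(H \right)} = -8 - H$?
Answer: $-8040$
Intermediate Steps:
$\left(-138 + U{\left(-12 \right)}\right) 60 = \left(-138 - -4\right) 60 = \left(-138 + \left(-8 + 12\right)\right) 60 = \left(-138 + 4\right) 60 = \left(-134\right) 60 = -8040$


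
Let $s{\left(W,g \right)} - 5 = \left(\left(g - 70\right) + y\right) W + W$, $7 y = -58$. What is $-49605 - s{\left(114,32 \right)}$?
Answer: $- \frac{311132}{7} \approx -44447.0$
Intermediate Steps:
$y = - \frac{58}{7}$ ($y = \frac{1}{7} \left(-58\right) = - \frac{58}{7} \approx -8.2857$)
$s{\left(W,g \right)} = 5 + W + W \left(- \frac{548}{7} + g\right)$ ($s{\left(W,g \right)} = 5 + \left(\left(\left(g - 70\right) - \frac{58}{7}\right) W + W\right) = 5 + \left(\left(\left(-70 + g\right) - \frac{58}{7}\right) W + W\right) = 5 + \left(\left(- \frac{548}{7} + g\right) W + W\right) = 5 + \left(W \left(- \frac{548}{7} + g\right) + W\right) = 5 + \left(W + W \left(- \frac{548}{7} + g\right)\right) = 5 + W + W \left(- \frac{548}{7} + g\right)$)
$-49605 - s{\left(114,32 \right)} = -49605 - \left(5 - \frac{61674}{7} + 114 \cdot 32\right) = -49605 - \left(5 - \frac{61674}{7} + 3648\right) = -49605 - - \frac{36103}{7} = -49605 + \frac{36103}{7} = - \frac{311132}{7}$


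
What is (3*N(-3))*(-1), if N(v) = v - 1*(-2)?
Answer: 3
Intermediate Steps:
N(v) = 2 + v (N(v) = v + 2 = 2 + v)
(3*N(-3))*(-1) = (3*(2 - 3))*(-1) = (3*(-1))*(-1) = -3*(-1) = 3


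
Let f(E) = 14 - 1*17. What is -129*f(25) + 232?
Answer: 619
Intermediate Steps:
f(E) = -3 (f(E) = 14 - 17 = -3)
-129*f(25) + 232 = -129*(-3) + 232 = 387 + 232 = 619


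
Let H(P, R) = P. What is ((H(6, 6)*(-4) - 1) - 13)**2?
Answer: 1444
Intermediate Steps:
((H(6, 6)*(-4) - 1) - 13)**2 = ((6*(-4) - 1) - 13)**2 = ((-24 - 1) - 13)**2 = (-25 - 13)**2 = (-38)**2 = 1444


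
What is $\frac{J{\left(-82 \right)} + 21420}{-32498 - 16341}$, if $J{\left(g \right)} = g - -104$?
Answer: $- \frac{21442}{48839} \approx -0.43903$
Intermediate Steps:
$J{\left(g \right)} = 104 + g$ ($J{\left(g \right)} = g + 104 = 104 + g$)
$\frac{J{\left(-82 \right)} + 21420}{-32498 - 16341} = \frac{\left(104 - 82\right) + 21420}{-32498 - 16341} = \frac{22 + 21420}{-48839} = 21442 \left(- \frac{1}{48839}\right) = - \frac{21442}{48839}$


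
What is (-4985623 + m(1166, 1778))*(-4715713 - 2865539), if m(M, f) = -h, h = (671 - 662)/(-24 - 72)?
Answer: 302378109034029/8 ≈ 3.7797e+13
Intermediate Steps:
h = -3/32 (h = 9/(-96) = 9*(-1/96) = -3/32 ≈ -0.093750)
m(M, f) = 3/32 (m(M, f) = -1*(-3/32) = 3/32)
(-4985623 + m(1166, 1778))*(-4715713 - 2865539) = (-4985623 + 3/32)*(-4715713 - 2865539) = -159539933/32*(-7581252) = 302378109034029/8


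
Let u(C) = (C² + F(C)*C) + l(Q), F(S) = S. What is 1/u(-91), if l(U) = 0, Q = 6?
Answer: 1/16562 ≈ 6.0379e-5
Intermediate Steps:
u(C) = 2*C² (u(C) = (C² + C*C) + 0 = (C² + C²) + 0 = 2*C² + 0 = 2*C²)
1/u(-91) = 1/(2*(-91)²) = 1/(2*8281) = 1/16562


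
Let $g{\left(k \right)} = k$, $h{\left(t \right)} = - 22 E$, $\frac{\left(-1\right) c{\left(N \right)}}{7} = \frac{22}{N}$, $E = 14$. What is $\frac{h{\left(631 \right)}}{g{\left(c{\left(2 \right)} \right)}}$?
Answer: $4$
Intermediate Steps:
$c{\left(N \right)} = - \frac{154}{N}$ ($c{\left(N \right)} = - 7 \frac{22}{N} = - \frac{154}{N}$)
$h{\left(t \right)} = -308$ ($h{\left(t \right)} = \left(-22\right) 14 = -308$)
$\frac{h{\left(631 \right)}}{g{\left(c{\left(2 \right)} \right)}} = - \frac{308}{\left(-154\right) \frac{1}{2}} = - \frac{308}{-77} = \left(-308\right) \left(- \frac{1}{77}\right) = 4$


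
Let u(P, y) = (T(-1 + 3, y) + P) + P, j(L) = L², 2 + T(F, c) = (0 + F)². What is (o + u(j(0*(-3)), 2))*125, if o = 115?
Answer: 14625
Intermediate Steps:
T(F, c) = -2 + F² (T(F, c) = -2 + (0 + F)² = -2 + F²)
u(P, y) = 2 + 2*P (u(P, y) = ((-2 + (-1 + 3)²) + P) + P = ((-2 + 2²) + P) + P = ((-2 + 4) + P) + P = (2 + P) + P = 2 + 2*P)
(o + u(j(0*(-3)), 2))*125 = (115 + (2 + 2*(0*(-3))²))*125 = (115 + (2 + 2*0²))*125 = (115 + (2 + 2*0))*125 = (115 + (2 + 0))*125 = (115 + 2)*125 = 117*125 = 14625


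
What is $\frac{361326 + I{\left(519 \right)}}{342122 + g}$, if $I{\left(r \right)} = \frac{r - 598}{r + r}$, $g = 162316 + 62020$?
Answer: $\frac{375056309}{587983404} \approx 0.63787$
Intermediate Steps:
$g = 224336$
$I{\left(r \right)} = \frac{-598 + r}{2 r}$
$\frac{361326 + I{\left(519 \right)}}{342122 + g} = \frac{361326 + \frac{-598 + 519}{2 \cdot 519}}{342122 + 224336} = \frac{361326 + \frac{1}{2} \cdot \frac{1}{519} \left(-79\right)}{566458} = \left(361326 - \frac{79}{1038}\right) \frac{1}{566458} = \frac{375056309}{1038} \cdot \frac{1}{566458} = \frac{375056309}{587983404}$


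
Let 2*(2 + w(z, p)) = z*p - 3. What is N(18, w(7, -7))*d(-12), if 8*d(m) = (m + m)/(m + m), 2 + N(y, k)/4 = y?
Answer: 8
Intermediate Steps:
w(z, p) = -7/2 + p*z/2 (w(z, p) = -2 + (z*p - 3)/2 = -2 + (p*z - 3)/2 = -2 + (-3 + p*z)/2 = -2 + (-3/2 + p*z/2) = -7/2 + p*z/2)
N(y, k) = -8 + 4*y
d(m) = ⅛ (d(m) = ((m + m)/(m + m))/8 = ((2*m)/((2*m)))/8 = ((2*m)*(1/(2*m)))/8 = (⅛)*1 = ⅛)
N(18, w(7, -7))*d(-12) = (-8 + 4*18)*(⅛) = (-8 + 72)*(⅛) = 64*(⅛) = 8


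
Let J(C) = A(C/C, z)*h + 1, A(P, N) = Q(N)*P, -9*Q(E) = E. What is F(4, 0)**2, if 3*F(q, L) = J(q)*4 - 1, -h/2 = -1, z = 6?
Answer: 49/81 ≈ 0.60494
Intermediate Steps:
Q(E) = -E/9
A(P, N) = -N*P/9 (A(P, N) = (-N/9)*P = -N*P/9)
h = 2 (h = -2*(-1) = 2)
J(C) = -1/3 (J(C) = -1/9*6*C/C*2 + 1 = -1/9*6*1*2 + 1 = -2/3*2 + 1 = -4/3 + 1 = -1/3)
F(q, L) = -7/9 (F(q, L) = (-1/3*4 - 1)/3 = (-4/3 - 1)/3 = (1/3)*(-7/3) = -7/9)
F(4, 0)**2 = (-7/9)**2 = 49/81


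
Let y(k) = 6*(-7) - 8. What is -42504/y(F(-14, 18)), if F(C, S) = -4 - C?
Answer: 21252/25 ≈ 850.08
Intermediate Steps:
y(k) = -50 (y(k) = -42 - 8 = -50)
-42504/y(F(-14, 18)) = -42504/(-50) = -42504*(-1/50) = 21252/25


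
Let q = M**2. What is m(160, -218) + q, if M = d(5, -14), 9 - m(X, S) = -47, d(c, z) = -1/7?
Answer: 2745/49 ≈ 56.020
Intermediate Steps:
d(c, z) = -1/7 (d(c, z) = -1*1/7 = -1/7)
m(X, S) = 56 (m(X, S) = 9 - 1*(-47) = 9 + 47 = 56)
M = -1/7 ≈ -0.14286
q = 1/49 (q = (-1/7)**2 = 1/49 ≈ 0.020408)
m(160, -218) + q = 56 + 1/49 = 2745/49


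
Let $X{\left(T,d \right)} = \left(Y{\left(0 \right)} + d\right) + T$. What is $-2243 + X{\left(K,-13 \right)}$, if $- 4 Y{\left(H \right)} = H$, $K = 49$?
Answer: $-2207$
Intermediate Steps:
$Y{\left(H \right)} = - \frac{H}{4}$
$X{\left(T,d \right)} = T + d$ ($X{\left(T,d \right)} = \left(\left(- \frac{1}{4}\right) 0 + d\right) + T = \left(0 + d\right) + T = d + T = T + d$)
$-2243 + X{\left(K,-13 \right)} = -2243 + \left(49 - 13\right) = -2243 + 36 = -2207$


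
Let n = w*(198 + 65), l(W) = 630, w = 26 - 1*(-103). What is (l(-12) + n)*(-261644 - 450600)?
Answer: -24613015908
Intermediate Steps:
w = 129 (w = 26 + 103 = 129)
n = 33927 (n = 129*(198 + 65) = 129*263 = 33927)
(l(-12) + n)*(-261644 - 450600) = (630 + 33927)*(-261644 - 450600) = 34557*(-712244) = -24613015908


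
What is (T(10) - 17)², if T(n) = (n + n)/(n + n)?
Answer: 256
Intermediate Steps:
T(n) = 1 (T(n) = (2*n)/((2*n)) = (2*n)*(1/(2*n)) = 1)
(T(10) - 17)² = (1 - 17)² = (-16)² = 256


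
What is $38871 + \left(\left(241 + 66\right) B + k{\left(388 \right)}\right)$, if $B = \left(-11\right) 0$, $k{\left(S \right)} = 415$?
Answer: $39286$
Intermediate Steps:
$B = 0$
$38871 + \left(\left(241 + 66\right) B + k{\left(388 \right)}\right) = 38871 + \left(\left(241 + 66\right) 0 + 415\right) = 38871 + \left(307 \cdot 0 + 415\right) = 38871 + \left(0 + 415\right) = 38871 + 415 = 39286$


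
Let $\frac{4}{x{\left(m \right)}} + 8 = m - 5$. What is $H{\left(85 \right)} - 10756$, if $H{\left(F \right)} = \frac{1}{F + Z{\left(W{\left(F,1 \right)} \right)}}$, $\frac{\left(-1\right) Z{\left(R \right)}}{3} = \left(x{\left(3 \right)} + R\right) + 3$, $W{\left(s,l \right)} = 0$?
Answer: $- \frac{4151811}{386} \approx -10756.0$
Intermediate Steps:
$x{\left(m \right)} = \frac{4}{-13 + m}$ ($x{\left(m \right)} = \frac{4}{-8 + \left(m - 5\right)} = \frac{4}{-8 + \left(-5 + m\right)} = \frac{4}{-13 + m}$)
$Z{\left(R \right)} = - \frac{39}{5} - 3 R$ ($Z{\left(R \right)} = - 3 \left(\left(\frac{4}{-13 + 3} + R\right) + 3\right) = - 3 \left(\left(\frac{4}{-10} + R\right) + 3\right) = - 3 \left(\left(4 \left(- \frac{1}{10}\right) + R\right) + 3\right) = - 3 \left(\left(- \frac{2}{5} + R\right) + 3\right) = - 3 \left(\frac{13}{5} + R\right) = - \frac{39}{5} - 3 R$)
$H{\left(F \right)} = \frac{1}{- \frac{39}{5} + F}$ ($H{\left(F \right)} = \frac{1}{F - \frac{39}{5}} = \frac{1}{- \frac{39}{5} + F}$)
$H{\left(85 \right)} - 10756 = \frac{5}{-39 + 5 \cdot 85} - 10756 = \frac{5}{-39 + 425} - 10756 = \frac{5}{386} - 10756 = - \frac{4151811}{386}$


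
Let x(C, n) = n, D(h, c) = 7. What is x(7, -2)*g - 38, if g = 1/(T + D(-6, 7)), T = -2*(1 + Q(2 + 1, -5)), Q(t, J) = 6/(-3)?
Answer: -344/9 ≈ -38.222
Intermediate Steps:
Q(t, J) = -2 (Q(t, J) = 6*(-1/3) = -2)
T = 2 (T = -2*(1 - 2) = -2*(-1) = 2)
g = 1/9 (g = 1/(2 + 7) = 1/9 ≈ 0.11111)
x(7, -2)*g - 38 = -2*1/9 - 38 = -2/9 - 38 = -344/9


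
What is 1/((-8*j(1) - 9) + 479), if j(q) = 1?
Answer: 1/462 ≈ 0.0021645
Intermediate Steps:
1/((-8*j(1) - 9) + 479) = 1/((-8*1 - 9) + 479) = 1/((-8 - 9) + 479) = 1/(-17 + 479) = 1/462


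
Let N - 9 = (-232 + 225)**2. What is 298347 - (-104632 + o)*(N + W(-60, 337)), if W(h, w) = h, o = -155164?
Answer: -221245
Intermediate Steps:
N = 58 (N = 9 + (-232 + 225)**2 = 9 + (-7)**2 = 9 + 49 = 58)
298347 - (-104632 + o)*(N + W(-60, 337)) = 298347 - (-104632 - 155164)*(58 - 60) = 298347 - (-259796)*(-2) = 298347 - 1*519592 = 298347 - 519592 = -221245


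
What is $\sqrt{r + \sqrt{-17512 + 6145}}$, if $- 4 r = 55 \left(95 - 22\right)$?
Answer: $\frac{\sqrt{-4015 + 12 i \sqrt{1263}}}{2} \approx 1.6802 + 31.727 i$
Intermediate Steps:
$r = - \frac{4015}{4}$ ($r = - \frac{55 \left(95 - 22\right)}{4} = - \frac{55 \cdot 73}{4} = \left(- \frac{1}{4}\right) 4015 = - \frac{4015}{4} \approx -1003.8$)
$\sqrt{r + \sqrt{-17512 + 6145}} = \sqrt{- \frac{4015}{4} + \sqrt{-17512 + 6145}} = \sqrt{- \frac{4015}{4} + \sqrt{-11367}} = \sqrt{- \frac{4015}{4} + 3 i \sqrt{1263}}$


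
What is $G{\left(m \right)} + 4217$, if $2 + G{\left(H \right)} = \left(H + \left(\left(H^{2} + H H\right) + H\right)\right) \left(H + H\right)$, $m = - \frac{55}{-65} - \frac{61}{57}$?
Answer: $\frac{1715016302315}{406869021} \approx 4215.2$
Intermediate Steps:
$m = - \frac{166}{741}$ ($m = \left(-55\right) \left(- \frac{1}{65}\right) - \frac{61}{57} = \frac{11}{13} - \frac{61}{57} = - \frac{166}{741} \approx -0.22402$)
$G{\left(H \right)} = -2 + 2 H \left(2 H + 2 H^{2}\right)$ ($G{\left(H \right)} = -2 + \left(H + \left(\left(H^{2} + H H\right) + H\right)\right) \left(H + H\right) = -2 + \left(H + \left(\left(H^{2} + H^{2}\right) + H\right)\right) 2 H = -2 + \left(H + \left(2 H^{2} + H\right)\right) 2 H = -2 + \left(H + \left(H + 2 H^{2}\right)\right) 2 H = -2 + \left(2 H + 2 H^{2}\right) 2 H = -2 + 2 H \left(2 H + 2 H^{2}\right)$)
$G{\left(m \right)} + 4217 = \left(-2 + 4 \left(- \frac{166}{741}\right)^{2} + 4 \left(- \frac{166}{741}\right)^{3}\right) + 4217 = \left(-2 + 4 \cdot \frac{27556}{549081} + 4 \left(- \frac{4574296}{406869021}\right)\right) + 4217 = \left(-2 + \frac{110224}{549081} - \frac{18297184}{406869021}\right) + 4217 = - \frac{750359242}{406869021} + 4217 = \frac{1715016302315}{406869021}$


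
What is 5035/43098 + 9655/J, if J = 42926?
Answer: 158060900/462506187 ≈ 0.34175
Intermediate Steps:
5035/43098 + 9655/J = 5035/43098 + 9655/42926 = 158060900/462506187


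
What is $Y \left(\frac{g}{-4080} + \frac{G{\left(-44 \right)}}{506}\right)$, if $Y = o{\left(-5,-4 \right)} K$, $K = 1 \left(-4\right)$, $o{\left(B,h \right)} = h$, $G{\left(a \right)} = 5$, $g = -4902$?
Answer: $\frac{416802}{21505} \approx 19.382$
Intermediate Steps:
$K = -4$
$Y = 16$ ($Y = \left(-4\right) \left(-4\right) = 16$)
$Y \left(\frac{g}{-4080} + \frac{G{\left(-44 \right)}}{506}\right) = 16 \left(- \frac{4902}{-4080} + \frac{5}{506}\right) = 16 \left(\left(-4902\right) \left(- \frac{1}{4080}\right) + 5 \cdot \frac{1}{506}\right) = 16 \left(\frac{817}{680} + \frac{5}{506}\right) = 16 \cdot \frac{208401}{172040} = \frac{416802}{21505}$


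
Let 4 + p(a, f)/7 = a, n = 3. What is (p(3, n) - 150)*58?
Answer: -9106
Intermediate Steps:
p(a, f) = -28 + 7*a
(p(3, n) - 150)*58 = ((-28 + 7*3) - 150)*58 = ((-28 + 21) - 150)*58 = (-7 - 150)*58 = -157*58 = -9106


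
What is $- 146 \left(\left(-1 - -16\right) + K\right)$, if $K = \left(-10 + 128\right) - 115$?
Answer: $-2628$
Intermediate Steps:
$K = 3$ ($K = 118 - 115 = 3$)
$- 146 \left(\left(-1 - -16\right) + K\right) = - 146 \left(\left(-1 - -16\right) + 3\right) = - 146 \left(\left(-1 + 16\right) + 3\right) = - 146 \left(15 + 3\right) = \left(-146\right) 18 = -2628$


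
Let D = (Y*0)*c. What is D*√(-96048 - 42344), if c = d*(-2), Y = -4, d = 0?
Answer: 0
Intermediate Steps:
c = 0 (c = 0*(-2) = 0)
D = 0 (D = -4*0*0 = 0*0 = 0)
D*√(-96048 - 42344) = 0*√(-96048 - 42344) = 0*√(-138392) = 0*(2*I*√34598) = 0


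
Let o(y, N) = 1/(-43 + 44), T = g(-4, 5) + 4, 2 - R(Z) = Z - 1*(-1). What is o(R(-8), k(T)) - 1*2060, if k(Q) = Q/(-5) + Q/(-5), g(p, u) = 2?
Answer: -2059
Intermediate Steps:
R(Z) = 1 - Z (R(Z) = 2 - (Z - 1*(-1)) = 2 - (Z + 1) = 2 - (1 + Z) = 2 + (-1 - Z) = 1 - Z)
T = 6 (T = 2 + 4 = 6)
k(Q) = -2*Q/5 (k(Q) = Q*(-⅕) + Q*(-⅕) = -Q/5 - Q/5 = -2*Q/5)
o(y, N) = 1 (o(y, N) = 1/1 = 1)
o(R(-8), k(T)) - 1*2060 = 1 - 1*2060 = 1 - 2060 = -2059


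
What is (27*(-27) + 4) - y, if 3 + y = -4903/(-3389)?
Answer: -2451761/3389 ≈ -723.45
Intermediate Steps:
y = -5264/3389 (y = -3 - 4903/(-3389) = -3 - 4903*(-1/3389) = -3 + 4903/3389 = -5264/3389 ≈ -1.5533)
(27*(-27) + 4) - y = (27*(-27) + 4) - 1*(-5264/3389) = (-729 + 4) + 5264/3389 = -725 + 5264/3389 = -2451761/3389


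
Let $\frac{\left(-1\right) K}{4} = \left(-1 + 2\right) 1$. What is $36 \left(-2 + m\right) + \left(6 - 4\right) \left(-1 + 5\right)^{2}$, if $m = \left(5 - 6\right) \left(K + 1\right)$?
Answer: $68$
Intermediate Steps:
$K = -4$ ($K = - 4 \left(-1 + 2\right) 1 = - 4 \cdot 1 \cdot 1 = \left(-4\right) 1 = -4$)
$m = 3$ ($m = \left(5 - 6\right) \left(-4 + 1\right) = \left(-1\right) \left(-3\right) = 3$)
$36 \left(-2 + m\right) + \left(6 - 4\right) \left(-1 + 5\right)^{2} = 36 \left(-2 + 3\right) + \left(6 - 4\right) \left(-1 + 5\right)^{2} = 36 \cdot 1 + 2 \cdot 4^{2} = 36 + 2 \cdot 16 = 36 + 32 = 68$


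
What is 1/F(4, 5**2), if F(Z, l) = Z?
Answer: 1/4 ≈ 0.25000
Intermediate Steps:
1/F(4, 5**2) = 1/4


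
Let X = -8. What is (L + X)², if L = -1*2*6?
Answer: 400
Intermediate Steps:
L = -12 (L = -2*6 = -12)
(L + X)² = (-12 - 8)² = (-20)² = 400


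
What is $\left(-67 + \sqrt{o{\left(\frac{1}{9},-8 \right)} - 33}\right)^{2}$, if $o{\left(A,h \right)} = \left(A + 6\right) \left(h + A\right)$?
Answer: $\frac{\left(603 - i \sqrt{6578}\right)^{2}}{81} \approx 4407.8 - 1207.6 i$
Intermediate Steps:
$o{\left(A,h \right)} = \left(6 + A\right) \left(A + h\right)$
$\left(-67 + \sqrt{o{\left(\frac{1}{9},-8 \right)} - 33}\right)^{2} = \left(-67 + \sqrt{\left(\left(\frac{1}{9}\right)^{2} + \frac{6}{9} + 6 \left(-8\right) + \frac{1}{9} \left(-8\right)\right) - 33}\right)^{2} = \left(-67 + \sqrt{\left(\left(\frac{1}{9}\right)^{2} + 6 \cdot \frac{1}{9} - 48 + \frac{1}{9} \left(-8\right)\right) - 33}\right)^{2} = \left(-67 + \sqrt{\left(\frac{1}{81} + \frac{2}{3} - 48 - \frac{8}{9}\right) - 33}\right)^{2} = \left(-67 + \sqrt{- \frac{3905}{81} - 33}\right)^{2} = \left(-67 + \sqrt{- \frac{6578}{81}}\right)^{2} = \left(-67 + \frac{i \sqrt{6578}}{9}\right)^{2}$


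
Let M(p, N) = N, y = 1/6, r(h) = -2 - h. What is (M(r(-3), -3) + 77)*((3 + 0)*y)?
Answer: 37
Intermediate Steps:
y = 1/6 ≈ 0.16667
(M(r(-3), -3) + 77)*((3 + 0)*y) = (-3 + 77)*((3 + 0)*(1/6)) = 74*(3*(1/6)) = 74*(1/2) = 37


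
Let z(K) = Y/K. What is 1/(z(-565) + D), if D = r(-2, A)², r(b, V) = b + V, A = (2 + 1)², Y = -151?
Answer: 565/27836 ≈ 0.020297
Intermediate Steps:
A = 9 (A = 3² = 9)
r(b, V) = V + b
D = 49 (D = (9 - 2)² = 7² = 49)
z(K) = -151/K
1/(z(-565) + D) = 1/(-151/(-565) + 49) = 1/(-151*(-1/565) + 49) = 1/(151/565 + 49) = 1/(27836/565) = 565/27836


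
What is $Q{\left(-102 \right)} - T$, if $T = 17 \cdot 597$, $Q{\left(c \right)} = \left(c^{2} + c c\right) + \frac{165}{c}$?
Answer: $\frac{362351}{34} \approx 10657.0$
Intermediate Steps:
$Q{\left(c \right)} = 2 c^{2} + \frac{165}{c}$ ($Q{\left(c \right)} = \left(c^{2} + c^{2}\right) + \frac{165}{c} = 2 c^{2} + \frac{165}{c}$)
$T = 10149$
$Q{\left(-102 \right)} - T = \frac{165 + 2 \left(-102\right)^{3}}{-102} - 10149 = - \frac{165 + 2 \left(-1061208\right)}{102} - 10149 = - \frac{165 - 2122416}{102} - 10149 = \left(- \frac{1}{102}\right) \left(-2122251\right) - 10149 = \frac{707417}{34} - 10149 = \frac{362351}{34}$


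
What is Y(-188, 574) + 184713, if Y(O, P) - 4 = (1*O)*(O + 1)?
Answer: 219873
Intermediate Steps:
Y(O, P) = 4 + O*(1 + O) (Y(O, P) = 4 + (1*O)*(O + 1) = 4 + O*(1 + O))
Y(-188, 574) + 184713 = (4 - 188 + (-188)²) + 184713 = (4 - 188 + 35344) + 184713 = 35160 + 184713 = 219873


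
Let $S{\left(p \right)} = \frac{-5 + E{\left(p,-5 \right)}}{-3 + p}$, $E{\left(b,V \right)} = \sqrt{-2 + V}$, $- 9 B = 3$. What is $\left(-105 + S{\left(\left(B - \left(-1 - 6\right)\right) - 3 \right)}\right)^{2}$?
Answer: $\frac{25281}{2} - \frac{675 i \sqrt{7}}{2} \approx 12641.0 - 892.94 i$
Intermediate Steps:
$B = - \frac{1}{3}$ ($B = \left(- \frac{1}{9}\right) 3 = - \frac{1}{3} \approx -0.33333$)
$S{\left(p \right)} = \frac{-5 + i \sqrt{7}}{-3 + p}$ ($S{\left(p \right)} = \frac{-5 + \sqrt{-2 - 5}}{-3 + p} = \frac{-5 + \sqrt{-7}}{-3 + p} = \frac{-5 + i \sqrt{7}}{-3 + p}$)
$\left(-105 + S{\left(\left(B - \left(-1 - 6\right)\right) - 3 \right)}\right)^{2} = \left(-105 + \frac{-5 + i \sqrt{7}}{-3 - - \frac{11}{3}}\right)^{2} = \left(-105 + \frac{-5 + i \sqrt{7}}{-3 + \left(\left(- \frac{1}{3} + 7\right) - 3\right)}\right)^{2} = \left(-105 + \frac{-5 + i \sqrt{7}}{-3 + \left(\frac{20}{3} - 3\right)}\right)^{2} = \left(-105 + \frac{-5 + i \sqrt{7}}{-3 + \frac{11}{3}}\right)^{2} = \left(-105 + \frac{-5 + i \sqrt{7}}{\frac{2}{3}}\right)^{2} = \left(-105 + \frac{3 \left(-5 + i \sqrt{7}\right)}{2}\right)^{2} = \left(-105 - \left(\frac{15}{2} - \frac{3 i \sqrt{7}}{2}\right)\right)^{2} = \left(- \frac{225}{2} + \frac{3 i \sqrt{7}}{2}\right)^{2}$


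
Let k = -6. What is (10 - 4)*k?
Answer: -36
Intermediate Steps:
(10 - 4)*k = (10 - 4)*(-6) = 6*(-6) = -36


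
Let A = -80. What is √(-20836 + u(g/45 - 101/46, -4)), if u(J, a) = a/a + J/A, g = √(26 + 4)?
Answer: √(-158712486930 - 2116*√30)/2760 ≈ 144.34*I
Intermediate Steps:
g = √30 ≈ 5.4772
u(J, a) = 1 - J/80 (u(J, a) = a/a + J/(-80) = 1 + J*(-1/80) = 1 - J/80)
√(-20836 + u(g/45 - 101/46, -4)) = √(-20836 + (1 - (√30/45 - 101/46)/80)) = √(-20836 + (1 - (-101/46 + √30/45)/80)) = √(-20836 + (1 + (101/3680 - √30/3600))) = √(-20836 + (3781/3680 - √30/3600)) = √(-76672699/3680 - √30/3600)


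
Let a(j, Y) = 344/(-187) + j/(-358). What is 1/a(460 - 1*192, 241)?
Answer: -33473/86634 ≈ -0.38637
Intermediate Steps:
a(j, Y) = -344/187 - j/358 (a(j, Y) = 344*(-1/187) + j*(-1/358) = -344/187 - j/358)
1/a(460 - 1*192, 241) = 1/(-344/187 - (460 - 1*192)/358) = 1/(-344/187 - (460 - 192)/358) = 1/(-344/187 - 1/358*268) = 1/(-344/187 - 134/179) = 1/(-86634/33473) = -33473/86634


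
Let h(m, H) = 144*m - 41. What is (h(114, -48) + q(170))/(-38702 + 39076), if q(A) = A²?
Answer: 45275/374 ≈ 121.06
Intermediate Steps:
h(m, H) = -41 + 144*m
(h(114, -48) + q(170))/(-38702 + 39076) = ((-41 + 144*114) + 170²)/(-38702 + 39076) = ((-41 + 16416) + 28900)/374 = (16375 + 28900)*(1/374) = 45275*(1/374) = 45275/374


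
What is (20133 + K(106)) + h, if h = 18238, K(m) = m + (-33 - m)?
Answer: 38338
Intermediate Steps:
K(m) = -33
(20133 + K(106)) + h = (20133 - 33) + 18238 = 20100 + 18238 = 38338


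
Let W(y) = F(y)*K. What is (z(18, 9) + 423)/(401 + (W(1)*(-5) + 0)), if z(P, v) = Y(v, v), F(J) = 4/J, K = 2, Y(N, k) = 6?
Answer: 429/361 ≈ 1.1884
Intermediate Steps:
W(y) = 8/y (W(y) = (4/y)*2 = 8/y)
z(P, v) = 6
(z(18, 9) + 423)/(401 + (W(1)*(-5) + 0)) = (6 + 423)/(401 + ((8/1)*(-5) + 0)) = 429/(401 + ((8*1)*(-5) + 0)) = 429/(401 + (8*(-5) + 0)) = 429/(401 + (-40 + 0)) = 429/(401 - 40) = 429/361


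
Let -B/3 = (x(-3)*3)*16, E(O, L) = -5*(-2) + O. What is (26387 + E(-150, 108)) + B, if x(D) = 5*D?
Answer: 28407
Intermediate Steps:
E(O, L) = 10 + O
B = 2160 (B = -3*(5*(-3))*3*16 = -3*(-15*3)*16 = -(-135)*16 = -3*(-720) = 2160)
(26387 + E(-150, 108)) + B = (26387 + (10 - 150)) + 2160 = (26387 - 140) + 2160 = 26247 + 2160 = 28407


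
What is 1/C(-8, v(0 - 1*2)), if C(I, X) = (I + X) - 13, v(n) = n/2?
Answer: -1/22 ≈ -0.045455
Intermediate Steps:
v(n) = n/2 (v(n) = n*(½) = n/2)
C(I, X) = -13 + I + X
1/C(-8, v(0 - 1*2)) = 1/(-13 - 8 + (0 - 1*2)/2) = 1/(-13 - 8 + (0 - 2)/2) = 1/(-13 - 8 + (½)*(-2)) = 1/(-13 - 8 - 1) = 1/(-22) = -1/22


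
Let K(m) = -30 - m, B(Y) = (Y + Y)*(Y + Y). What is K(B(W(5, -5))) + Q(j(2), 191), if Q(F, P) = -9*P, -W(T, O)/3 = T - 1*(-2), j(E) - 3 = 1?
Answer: -3513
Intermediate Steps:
j(E) = 4 (j(E) = 3 + 1 = 4)
W(T, O) = -6 - 3*T (W(T, O) = -3*(T - 1*(-2)) = -3*(T + 2) = -3*(2 + T) = -6 - 3*T)
B(Y) = 4*Y² (B(Y) = (2*Y)*(2*Y) = 4*Y²)
K(B(W(5, -5))) + Q(j(2), 191) = (-30 - 4*(-6 - 3*5)²) - 9*191 = (-30 - 4*(-6 - 15)²) - 1719 = (-30 - 4*(-21)²) - 1719 = (-30 - 4*441) - 1719 = (-30 - 1*1764) - 1719 = (-30 - 1764) - 1719 = -1794 - 1719 = -3513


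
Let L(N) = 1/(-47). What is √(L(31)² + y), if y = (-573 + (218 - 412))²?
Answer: √1299530402/47 ≈ 767.00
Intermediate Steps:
L(N) = -1/47
y = 588289 (y = (-573 - 194)² = (-767)² = 588289)
√(L(31)² + y) = √((-1/47)² + 588289) = √(1/2209 + 588289) = √(1299530402/2209) = √1299530402/47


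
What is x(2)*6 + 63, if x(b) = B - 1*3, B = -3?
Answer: 27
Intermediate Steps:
x(b) = -6 (x(b) = -3 - 1*3 = -3 - 3 = -6)
x(2)*6 + 63 = -6*6 + 63 = -36 + 63 = 27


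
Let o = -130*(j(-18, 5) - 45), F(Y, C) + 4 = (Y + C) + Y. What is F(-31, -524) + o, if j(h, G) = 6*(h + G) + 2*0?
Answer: 15400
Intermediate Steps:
j(h, G) = 6*G + 6*h (j(h, G) = 6*(G + h) + 0 = (6*G + 6*h) + 0 = 6*G + 6*h)
F(Y, C) = -4 + C + 2*Y (F(Y, C) = -4 + ((Y + C) + Y) = -4 + ((C + Y) + Y) = -4 + (C + 2*Y) = -4 + C + 2*Y)
o = 15990 (o = -130*((6*5 + 6*(-18)) - 45) = -130*((30 - 108) - 45) = -130*(-78 - 45) = -130*(-123) = 15990)
F(-31, -524) + o = (-4 - 524 + 2*(-31)) + 15990 = (-4 - 524 - 62) + 15990 = -590 + 15990 = 15400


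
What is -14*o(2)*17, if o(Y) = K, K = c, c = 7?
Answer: -1666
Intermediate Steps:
K = 7
o(Y) = 7
-14*o(2)*17 = -14*7*17 = -98*17 = -1666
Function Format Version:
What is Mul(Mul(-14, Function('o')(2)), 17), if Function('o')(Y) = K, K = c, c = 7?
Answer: -1666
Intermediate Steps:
K = 7
Function('o')(Y) = 7
Mul(Mul(-14, Function('o')(2)), 17) = Mul(Mul(-14, 7), 17) = Mul(-98, 17) = -1666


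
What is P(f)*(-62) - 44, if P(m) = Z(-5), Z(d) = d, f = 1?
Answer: 266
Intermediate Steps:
P(m) = -5
P(f)*(-62) - 44 = -5*(-62) - 44 = 310 - 44 = 266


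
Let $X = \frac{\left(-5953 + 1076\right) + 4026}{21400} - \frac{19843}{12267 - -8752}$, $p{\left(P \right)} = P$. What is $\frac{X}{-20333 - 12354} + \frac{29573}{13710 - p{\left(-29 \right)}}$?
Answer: $\frac{434812822210819291}{202002158483573800} \approx 2.1525$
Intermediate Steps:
$X = - \frac{442527369}{449806600}$ ($X = \left(-4877 + 4026\right) \frac{1}{21400} - \frac{19843}{12267 + 8752} = \left(-851\right) \frac{1}{21400} - \frac{19843}{21019} = - \frac{851}{21400} - \frac{19843}{21019} = - \frac{442527369}{449806600} \approx -0.98382$)
$\frac{X}{-20333 - 12354} + \frac{29573}{13710 - p{\left(-29 \right)}} = - \frac{442527369}{449806600 \left(-20333 - 12354\right)} + \frac{29573}{13710 - -29} = - \frac{442527369}{449806600 \left(-20333 - 12354\right)} + \frac{29573}{13710 + 29} = - \frac{442527369}{449806600 \left(-32687\right)} + \frac{29573}{13739} = \left(- \frac{442527369}{449806600}\right) \left(- \frac{1}{32687}\right) + 29573 \cdot \frac{1}{13739} = \frac{442527369}{14702828334200} + \frac{29573}{13739} = \frac{434812822210819291}{202002158483573800}$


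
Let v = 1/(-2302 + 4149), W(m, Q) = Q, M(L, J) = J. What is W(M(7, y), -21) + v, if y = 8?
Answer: -38786/1847 ≈ -20.999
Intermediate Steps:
v = 1/1847 ≈ 0.00054142
W(M(7, y), -21) + v = -21 + 1/1847 = -38786/1847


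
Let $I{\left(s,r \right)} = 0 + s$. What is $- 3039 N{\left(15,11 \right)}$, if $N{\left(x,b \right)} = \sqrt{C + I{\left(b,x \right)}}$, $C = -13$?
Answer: $- 3039 i \sqrt{2} \approx - 4297.8 i$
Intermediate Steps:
$I{\left(s,r \right)} = s$
$N{\left(x,b \right)} = \sqrt{-13 + b}$
$- 3039 N{\left(15,11 \right)} = - 3039 \sqrt{-13 + 11} = - 3039 \sqrt{-2} = - 3039 i \sqrt{2}$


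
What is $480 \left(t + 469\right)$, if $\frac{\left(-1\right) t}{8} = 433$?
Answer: $-1437600$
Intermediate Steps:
$t = -3464$ ($t = \left(-8\right) 433 = -3464$)
$480 \left(t + 469\right) = 480 \left(-3464 + 469\right) = 480 \left(-2995\right) = -1437600$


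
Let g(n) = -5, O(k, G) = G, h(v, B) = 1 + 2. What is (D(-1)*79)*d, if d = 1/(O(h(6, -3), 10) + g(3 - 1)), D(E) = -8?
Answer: -632/5 ≈ -126.40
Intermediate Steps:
h(v, B) = 3
d = ⅕ (d = 1/(10 - 5) = 1/5 = ⅕ ≈ 0.20000)
(D(-1)*79)*d = -8*79*(⅕) = -632*⅕ = -632/5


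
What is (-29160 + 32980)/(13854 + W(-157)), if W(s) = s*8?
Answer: 1910/6299 ≈ 0.30322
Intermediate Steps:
W(s) = 8*s
(-29160 + 32980)/(13854 + W(-157)) = (-29160 + 32980)/(13854 + 8*(-157)) = 3820/(13854 - 1256) = 3820/12598 = 3820*(1/12598) = 1910/6299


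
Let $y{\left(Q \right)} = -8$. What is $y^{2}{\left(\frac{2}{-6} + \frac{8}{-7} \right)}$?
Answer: $64$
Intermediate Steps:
$y^{2}{\left(\frac{2}{-6} + \frac{8}{-7} \right)} = \left(-8\right)^{2} = 64$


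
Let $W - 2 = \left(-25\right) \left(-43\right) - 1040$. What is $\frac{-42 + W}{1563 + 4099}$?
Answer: $- \frac{5}{5662} \approx -0.00088308$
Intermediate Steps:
$W = 37$ ($W = 2 - -35 = 2 + \left(1075 - 1040\right) = 2 + 35 = 37$)
$\frac{-42 + W}{1563 + 4099} = \frac{-42 + 37}{1563 + 4099} = - \frac{5}{5662}$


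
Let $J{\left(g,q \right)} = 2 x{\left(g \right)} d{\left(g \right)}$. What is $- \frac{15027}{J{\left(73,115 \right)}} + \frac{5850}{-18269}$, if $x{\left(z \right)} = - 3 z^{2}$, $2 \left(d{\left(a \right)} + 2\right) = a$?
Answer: $- \frac{2059541429}{6717529569} \approx -0.30659$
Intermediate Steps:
$d{\left(a \right)} = -2 + \frac{a}{2}$
$J{\left(g,q \right)} = - 6 g^{2} \left(-2 + \frac{g}{2}\right)$ ($J{\left(g,q \right)} = 2 \left(- 3 g^{2}\right) \left(-2 + \frac{g}{2}\right) = - 6 g^{2} \left(-2 + \frac{g}{2}\right)$)
$- \frac{15027}{J{\left(73,115 \right)}} + \frac{5850}{-18269} = - \frac{15027}{3 \cdot 73^{2} \left(4 - 73\right)} + \frac{5850}{-18269} = - \frac{15027}{3 \cdot 5329 \left(4 - 73\right)} + 5850 \left(- \frac{1}{18269}\right) = - \frac{15027}{3 \cdot 5329 \left(-69\right)} - \frac{5850}{18269} = - \frac{15027}{-1103103} - \frac{5850}{18269} = \left(-15027\right) \left(- \frac{1}{1103103}\right) - \frac{5850}{18269} = \frac{5009}{367701} - \frac{5850}{18269} = - \frac{2059541429}{6717529569}$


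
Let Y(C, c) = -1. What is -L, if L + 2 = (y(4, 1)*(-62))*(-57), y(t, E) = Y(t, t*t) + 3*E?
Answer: -7066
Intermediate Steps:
y(t, E) = -1 + 3*E
L = 7066 (L = -2 + ((-1 + 3*1)*(-62))*(-57) = -2 + ((-1 + 3)*(-62))*(-57) = -2 + (2*(-62))*(-57) = -2 - 124*(-57) = -2 + 7068 = 7066)
-L = -1*7066 = -7066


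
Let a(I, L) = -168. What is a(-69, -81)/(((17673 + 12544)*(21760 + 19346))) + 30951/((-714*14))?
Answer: -125634767455/40575266732 ≈ -3.0963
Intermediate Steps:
a(-69, -81)/(((17673 + 12544)*(21760 + 19346))) + 30951/((-714*14)) = -168*1/((17673 + 12544)*(21760 + 19346)) + 30951/((-714*14)) = -168/(30217*41106) + 30951/(-9996) = -168/1242100002 + 30951*(-1/9996) = -168*1/1242100002 - 10317/3332 = -28/207016667 - 10317/3332 = -125634767455/40575266732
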